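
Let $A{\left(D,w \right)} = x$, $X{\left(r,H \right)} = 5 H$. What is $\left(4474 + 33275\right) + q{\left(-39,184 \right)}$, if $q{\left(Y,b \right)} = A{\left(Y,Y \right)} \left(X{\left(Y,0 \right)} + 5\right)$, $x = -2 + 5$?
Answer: $37764$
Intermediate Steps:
$x = 3$
$A{\left(D,w \right)} = 3$
$q{\left(Y,b \right)} = 15$ ($q{\left(Y,b \right)} = 3 \left(5 \cdot 0 + 5\right) = 3 \left(0 + 5\right) = 3 \cdot 5 = 15$)
$\left(4474 + 33275\right) + q{\left(-39,184 \right)} = \left(4474 + 33275\right) + 15 = 37749 + 15 = 37764$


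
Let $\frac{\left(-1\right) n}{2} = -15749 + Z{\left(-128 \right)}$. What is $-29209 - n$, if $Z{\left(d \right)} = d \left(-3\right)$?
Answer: $-59939$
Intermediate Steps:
$Z{\left(d \right)} = - 3 d$
$n = 30730$ ($n = - 2 \left(-15749 - -384\right) = - 2 \left(-15749 + 384\right) = \left(-2\right) \left(-15365\right) = 30730$)
$-29209 - n = -29209 - 30730 = -59939$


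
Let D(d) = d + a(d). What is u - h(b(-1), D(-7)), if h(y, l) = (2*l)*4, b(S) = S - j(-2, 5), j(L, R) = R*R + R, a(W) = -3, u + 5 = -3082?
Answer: -3007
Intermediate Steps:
u = -3087 (u = -5 - 3082 = -3087)
j(L, R) = R + R**2 (j(L, R) = R**2 + R = R + R**2)
b(S) = -30 + S (b(S) = S - 5*(1 + 5) = S - 5*6 = S - 1*30 = S - 30 = -30 + S)
D(d) = -3 + d (D(d) = d - 3 = -3 + d)
h(y, l) = 8*l
u - h(b(-1), D(-7)) = -3087 - 8*(-3 - 7) = -3087 - 8*(-10) = -3087 - 1*(-80) = -3087 + 80 = -3007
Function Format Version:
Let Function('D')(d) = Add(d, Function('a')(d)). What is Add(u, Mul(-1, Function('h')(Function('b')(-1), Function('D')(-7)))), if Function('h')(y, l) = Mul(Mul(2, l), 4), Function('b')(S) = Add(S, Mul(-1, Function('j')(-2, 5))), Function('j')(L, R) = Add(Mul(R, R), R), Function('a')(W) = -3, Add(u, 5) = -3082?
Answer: -3007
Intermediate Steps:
u = -3087 (u = Add(-5, -3082) = -3087)
Function('j')(L, R) = Add(R, Pow(R, 2)) (Function('j')(L, R) = Add(Pow(R, 2), R) = Add(R, Pow(R, 2)))
Function('b')(S) = Add(-30, S) (Function('b')(S) = Add(S, Mul(-1, Mul(5, Add(1, 5)))) = Add(S, Mul(-1, Mul(5, 6))) = Add(S, Mul(-1, 30)) = Add(S, -30) = Add(-30, S))
Function('D')(d) = Add(-3, d) (Function('D')(d) = Add(d, -3) = Add(-3, d))
Function('h')(y, l) = Mul(8, l)
Add(u, Mul(-1, Function('h')(Function('b')(-1), Function('D')(-7)))) = Add(-3087, Mul(-1, Mul(8, Add(-3, -7)))) = Add(-3087, Mul(-1, Mul(8, -10))) = Add(-3087, Mul(-1, -80)) = Add(-3087, 80) = -3007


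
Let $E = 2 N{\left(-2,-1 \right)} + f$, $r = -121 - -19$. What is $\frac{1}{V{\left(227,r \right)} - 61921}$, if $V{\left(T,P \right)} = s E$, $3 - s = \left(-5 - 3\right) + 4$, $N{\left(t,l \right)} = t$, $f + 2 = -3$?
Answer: $- \frac{1}{61984} \approx -1.6133 \cdot 10^{-5}$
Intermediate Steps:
$f = -5$ ($f = -2 - 3 = -5$)
$r = -102$ ($r = -121 + 19 = -102$)
$E = -9$ ($E = 2 \left(-2\right) - 5 = -4 - 5 = -9$)
$s = 7$ ($s = 3 - \left(\left(-5 - 3\right) + 4\right) = 3 - \left(-8 + 4\right) = 3 - -4 = 3 + 4 = 7$)
$V{\left(T,P \right)} = -63$ ($V{\left(T,P \right)} = 7 \left(-9\right) = -63$)
$\frac{1}{V{\left(227,r \right)} - 61921} = \frac{1}{-63 - 61921} = \frac{1}{-61984} = - \frac{1}{61984}$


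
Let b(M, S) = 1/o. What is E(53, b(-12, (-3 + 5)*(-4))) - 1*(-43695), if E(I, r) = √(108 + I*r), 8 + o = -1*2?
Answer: 43695 + √10270/10 ≈ 43705.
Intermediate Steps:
o = -10 (o = -8 - 1*2 = -8 - 2 = -10)
b(M, S) = -⅒ (b(M, S) = 1/(-10) = -⅒)
E(53, b(-12, (-3 + 5)*(-4))) - 1*(-43695) = √(108 + 53*(-⅒)) - 1*(-43695) = √(108 - 53/10) + 43695 = √(1027/10) + 43695 = √10270/10 + 43695 = 43695 + √10270/10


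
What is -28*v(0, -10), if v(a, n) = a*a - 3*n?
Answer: -840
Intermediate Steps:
v(a, n) = a**2 - 3*n
-28*v(0, -10) = -28*(0**2 - 3*(-10)) = -28*(0 + 30) = -28*30 = -840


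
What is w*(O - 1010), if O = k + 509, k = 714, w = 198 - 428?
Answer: -48990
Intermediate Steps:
w = -230
O = 1223 (O = 714 + 509 = 1223)
w*(O - 1010) = -230*(1223 - 1010) = -230*213 = -48990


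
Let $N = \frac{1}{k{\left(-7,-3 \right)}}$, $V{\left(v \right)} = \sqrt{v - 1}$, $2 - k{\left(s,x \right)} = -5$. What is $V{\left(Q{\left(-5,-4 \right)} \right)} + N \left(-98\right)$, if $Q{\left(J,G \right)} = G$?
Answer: $-14 + i \sqrt{5} \approx -14.0 + 2.2361 i$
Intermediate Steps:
$k{\left(s,x \right)} = 7$ ($k{\left(s,x \right)} = 2 - -5 = 2 + 5 = 7$)
$V{\left(v \right)} = \sqrt{-1 + v}$
$N = \frac{1}{7} \approx 0.14286$
$V{\left(Q{\left(-5,-4 \right)} \right)} + N \left(-98\right) = \sqrt{-1 - 4} + \frac{1}{7} \left(-98\right) = \sqrt{-5} - 14 = i \sqrt{5} - 14 = -14 + i \sqrt{5}$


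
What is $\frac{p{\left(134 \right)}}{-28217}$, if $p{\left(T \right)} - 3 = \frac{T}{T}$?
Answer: $- \frac{4}{28217} \approx -0.00014176$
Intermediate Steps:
$p{\left(T \right)} = 4$ ($p{\left(T \right)} = 3 + \frac{T}{T} = 3 + 1 = 4$)
$\frac{p{\left(134 \right)}}{-28217} = \frac{4}{-28217} = 4 \left(- \frac{1}{28217}\right) = - \frac{4}{28217}$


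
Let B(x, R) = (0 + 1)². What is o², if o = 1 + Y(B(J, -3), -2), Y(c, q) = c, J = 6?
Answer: 4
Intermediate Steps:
B(x, R) = 1 (B(x, R) = 1² = 1)
o = 2 (o = 1 + 1 = 2)
o² = 2² = 4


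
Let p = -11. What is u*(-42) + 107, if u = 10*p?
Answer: 4727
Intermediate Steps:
u = -110 (u = 10*(-11) = -110)
u*(-42) + 107 = -110*(-42) + 107 = 4620 + 107 = 4727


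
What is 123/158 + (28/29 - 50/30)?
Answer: 1063/13746 ≈ 0.077332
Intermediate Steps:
123/158 + (28/29 - 50/30) = (1/158)*123 + (28*(1/29) - 50*1/30) = 123/158 + (28/29 - 5/3) = 123/158 - 61/87 = 1063/13746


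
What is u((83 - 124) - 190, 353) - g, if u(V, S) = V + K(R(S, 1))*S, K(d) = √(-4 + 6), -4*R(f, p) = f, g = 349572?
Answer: -349803 + 353*√2 ≈ -3.4930e+5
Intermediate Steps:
R(f, p) = -f/4
K(d) = √2
u(V, S) = V + S*√2 (u(V, S) = V + √2*S = V + S*√2)
u((83 - 124) - 190, 353) - g = (((83 - 124) - 190) + 353*√2) - 1*349572 = ((-41 - 190) + 353*√2) - 349572 = (-231 + 353*√2) - 349572 = -349803 + 353*√2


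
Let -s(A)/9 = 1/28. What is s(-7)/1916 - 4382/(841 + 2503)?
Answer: -14694727/11212432 ≈ -1.3106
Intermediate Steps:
s(A) = -9/28
s(-7)/1916 - 4382/(841 + 2503) = -9/28/1916 - 4382/(841 + 2503) = -9/28*1/1916 - 4382/3344 = -9/53648 - 4382*1/3344 = -9/53648 - 2191/1672 = -14694727/11212432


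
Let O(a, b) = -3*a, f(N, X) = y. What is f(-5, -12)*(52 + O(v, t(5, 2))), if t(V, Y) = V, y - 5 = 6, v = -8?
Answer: 836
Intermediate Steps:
y = 11 (y = 5 + 6 = 11)
f(N, X) = 11
f(-5, -12)*(52 + O(v, t(5, 2))) = 11*(52 - 3*(-8)) = 11*(52 + 24) = 11*76 = 836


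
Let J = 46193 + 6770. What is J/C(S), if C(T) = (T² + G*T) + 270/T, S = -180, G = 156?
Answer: 105926/8637 ≈ 12.264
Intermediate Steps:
C(T) = T² + 156*T + 270/T (C(T) = (T² + 156*T) + 270/T = T² + 156*T + 270/T)
J = 52963
J/C(S) = 52963/(((270 + (-180)²*(156 - 180))/(-180))) = 52963/((-(270 + 32400*(-24))/180)) = 52963/((-(270 - 777600)/180)) = 52963/((-1/180*(-777330))) = 52963/(8637/2) = 52963*(2/8637) = 105926/8637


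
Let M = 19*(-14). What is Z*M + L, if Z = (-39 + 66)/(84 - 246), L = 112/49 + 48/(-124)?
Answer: 30097/651 ≈ 46.232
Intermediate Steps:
M = -266
L = 412/217 (L = 112*(1/49) + 48*(-1/124) = 16/7 - 12/31 = 412/217 ≈ 1.8986)
Z = -⅙ (Z = 27/(-162) = 27*(-1/162) = -⅙ ≈ -0.16667)
Z*M + L = -⅙*(-266) + 412/217 = 133/3 + 412/217 = 30097/651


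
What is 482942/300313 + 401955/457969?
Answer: 341884776713/137534044297 ≈ 2.4858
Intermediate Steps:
482942/300313 + 401955/457969 = 341884776713/137534044297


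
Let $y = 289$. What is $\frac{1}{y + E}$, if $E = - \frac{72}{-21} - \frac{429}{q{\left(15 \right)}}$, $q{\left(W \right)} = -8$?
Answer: $\frac{56}{19379} \approx 0.0028897$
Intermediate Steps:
$E = \frac{3195}{56}$ ($E = - \frac{72}{-21} - \frac{429}{-8} = \left(-72\right) \left(- \frac{1}{21}\right) - - \frac{429}{8} = \frac{24}{7} + \frac{429}{8} = \frac{3195}{56} \approx 57.054$)
$\frac{1}{y + E} = \frac{1}{289 + \frac{3195}{56}} = \frac{1}{\frac{19379}{56}} = \frac{56}{19379}$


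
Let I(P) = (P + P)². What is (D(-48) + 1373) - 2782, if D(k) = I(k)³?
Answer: 782757788287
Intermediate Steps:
I(P) = 4*P² (I(P) = (2*P)² = 4*P²)
D(k) = 64*k⁶ (D(k) = (4*k²)³ = 64*k⁶)
(D(-48) + 1373) - 2782 = (64*(-48)⁶ + 1373) - 2782 = (64*12230590464 + 1373) - 2782 = (782757789696 + 1373) - 2782 = 782757791069 - 2782 = 782757788287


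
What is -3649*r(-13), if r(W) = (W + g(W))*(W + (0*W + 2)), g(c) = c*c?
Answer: 6261684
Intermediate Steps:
g(c) = c²
r(W) = (2 + W)*(W + W²) (r(W) = (W + W²)*(W + (0*W + 2)) = (W + W²)*(W + (0 + 2)) = (W + W²)*(W + 2) = (W + W²)*(2 + W) = (2 + W)*(W + W²))
-3649*r(-13) = -(-47437)*(2 + (-13)² + 3*(-13)) = -(-47437)*(2 + 169 - 39) = -(-47437)*132 = -3649*(-1716) = 6261684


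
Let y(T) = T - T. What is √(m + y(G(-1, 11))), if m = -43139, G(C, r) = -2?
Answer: I*√43139 ≈ 207.7*I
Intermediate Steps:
y(T) = 0
√(m + y(G(-1, 11))) = √(-43139 + 0) = √(-43139) = I*√43139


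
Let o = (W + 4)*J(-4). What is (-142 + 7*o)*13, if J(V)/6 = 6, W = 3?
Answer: 21086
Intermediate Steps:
J(V) = 36 (J(V) = 6*6 = 36)
o = 252 (o = (3 + 4)*36 = 7*36 = 252)
(-142 + 7*o)*13 = (-142 + 7*252)*13 = (-142 + 1764)*13 = 1622*13 = 21086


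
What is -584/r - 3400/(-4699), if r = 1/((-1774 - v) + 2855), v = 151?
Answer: -2552117480/4699 ≈ -5.4312e+5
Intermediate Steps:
r = 1/930 (r = 1/((-1774 - 1*151) + 2855) = 1/((-1774 - 151) + 2855) = 1/(-1925 + 2855) = 1/930 ≈ 0.0010753)
-584/r - 3400/(-4699) = -584/1/930 - 3400/(-4699) = -584*930 - 3400*(-1/4699) = -543120 + 3400/4699 = -2552117480/4699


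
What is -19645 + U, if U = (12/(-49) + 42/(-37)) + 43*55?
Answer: -31331142/1813 ≈ -17281.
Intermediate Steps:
U = 4285243/1813 (U = (12*(-1/49) + 42*(-1/37)) + 2365 = (-12/49 - 42/37) + 2365 = -2502/1813 + 2365 = 4285243/1813 ≈ 2363.6)
-19645 + U = -19645 + 4285243/1813 = -31331142/1813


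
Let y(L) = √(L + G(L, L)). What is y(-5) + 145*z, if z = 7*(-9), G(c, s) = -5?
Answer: -9135 + I*√10 ≈ -9135.0 + 3.1623*I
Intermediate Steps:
y(L) = √(-5 + L) (y(L) = √(L - 5) = √(-5 + L))
z = -63
y(-5) + 145*z = √(-5 - 5) + 145*(-63) = √(-10) - 9135 = I*√10 - 9135 = -9135 + I*√10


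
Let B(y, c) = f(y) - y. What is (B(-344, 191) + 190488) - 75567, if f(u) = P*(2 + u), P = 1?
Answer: 114923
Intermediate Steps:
f(u) = 2 + u (f(u) = 1*(2 + u) = 2 + u)
B(y, c) = 2 (B(y, c) = (2 + y) - y = 2)
(B(-344, 191) + 190488) - 75567 = (2 + 190488) - 75567 = 190490 - 75567 = 114923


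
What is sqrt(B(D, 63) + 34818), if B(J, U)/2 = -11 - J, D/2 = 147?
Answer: 4*sqrt(2138) ≈ 184.95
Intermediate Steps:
D = 294 (D = 2*147 = 294)
B(J, U) = -22 - 2*J (B(J, U) = 2*(-11 - J) = -22 - 2*J)
sqrt(B(D, 63) + 34818) = sqrt((-22 - 2*294) + 34818) = sqrt((-22 - 588) + 34818) = sqrt(-610 + 34818) = sqrt(34208) = 4*sqrt(2138)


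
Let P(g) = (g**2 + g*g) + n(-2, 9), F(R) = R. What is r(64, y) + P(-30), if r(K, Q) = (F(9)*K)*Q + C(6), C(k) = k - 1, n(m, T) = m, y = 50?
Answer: 30603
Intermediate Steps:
C(k) = -1 + k
r(K, Q) = 5 + 9*K*Q (r(K, Q) = (9*K)*Q + (-1 + 6) = 9*K*Q + 5 = 5 + 9*K*Q)
P(g) = -2 + 2*g**2 (P(g) = (g**2 + g*g) - 2 = (g**2 + g**2) - 2 = 2*g**2 - 2 = -2 + 2*g**2)
r(64, y) + P(-30) = (5 + 9*64*50) + (-2 + 2*(-30)**2) = (5 + 28800) + (-2 + 2*900) = 28805 + (-2 + 1800) = 28805 + 1798 = 30603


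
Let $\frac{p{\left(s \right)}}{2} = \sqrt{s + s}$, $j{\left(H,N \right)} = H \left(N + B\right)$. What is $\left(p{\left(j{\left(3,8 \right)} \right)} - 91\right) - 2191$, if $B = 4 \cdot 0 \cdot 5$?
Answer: $-2282 + 8 \sqrt{3} \approx -2268.1$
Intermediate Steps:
$B = 0$ ($B = 0 \cdot 5 = 0$)
$j{\left(H,N \right)} = H N$ ($j{\left(H,N \right)} = H \left(N + 0\right) = H N$)
$p{\left(s \right)} = 2 \sqrt{2} \sqrt{s}$ ($p{\left(s \right)} = 2 \sqrt{s + s} = 2 \sqrt{2 s} = 2 \sqrt{2} \sqrt{s}$)
$\left(p{\left(j{\left(3,8 \right)} \right)} - 91\right) - 2191 = \left(2 \sqrt{2} \sqrt{3 \cdot 8} - 91\right) - 2191 = \left(2 \sqrt{2} \sqrt{24} - 91\right) - 2191 = \left(2 \sqrt{2} \cdot 2 \sqrt{6} - 91\right) - 2191 = \left(8 \sqrt{3} - 91\right) - 2191 = \left(-91 + 8 \sqrt{3}\right) - 2191 = -2282 + 8 \sqrt{3}$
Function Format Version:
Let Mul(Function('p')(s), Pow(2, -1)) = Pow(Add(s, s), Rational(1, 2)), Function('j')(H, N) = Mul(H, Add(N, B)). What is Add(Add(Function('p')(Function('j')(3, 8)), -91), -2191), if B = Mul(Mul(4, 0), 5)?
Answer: Add(-2282, Mul(8, Pow(3, Rational(1, 2)))) ≈ -2268.1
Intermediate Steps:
B = 0 (B = Mul(0, 5) = 0)
Function('j')(H, N) = Mul(H, N) (Function('j')(H, N) = Mul(H, Add(N, 0)) = Mul(H, N))
Function('p')(s) = Mul(2, Pow(2, Rational(1, 2)), Pow(s, Rational(1, 2))) (Function('p')(s) = Mul(2, Pow(Add(s, s), Rational(1, 2))) = Mul(2, Pow(Mul(2, s), Rational(1, 2))) = Mul(2, Mul(Pow(2, Rational(1, 2)), Pow(s, Rational(1, 2)))) = Mul(2, Pow(2, Rational(1, 2)), Pow(s, Rational(1, 2))))
Add(Add(Function('p')(Function('j')(3, 8)), -91), -2191) = Add(Add(Mul(2, Pow(2, Rational(1, 2)), Pow(Mul(3, 8), Rational(1, 2))), -91), -2191) = Add(Add(Mul(2, Pow(2, Rational(1, 2)), Pow(24, Rational(1, 2))), -91), -2191) = Add(Add(Mul(2, Pow(2, Rational(1, 2)), Mul(2, Pow(6, Rational(1, 2)))), -91), -2191) = Add(Add(Mul(8, Pow(3, Rational(1, 2))), -91), -2191) = Add(Add(-91, Mul(8, Pow(3, Rational(1, 2)))), -2191) = Add(-2282, Mul(8, Pow(3, Rational(1, 2))))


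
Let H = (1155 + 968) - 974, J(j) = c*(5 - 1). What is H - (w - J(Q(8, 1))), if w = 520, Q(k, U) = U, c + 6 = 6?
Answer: 629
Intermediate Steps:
c = 0 (c = -6 + 6 = 0)
J(j) = 0 (J(j) = 0*(5 - 1) = 0*4 = 0)
H = 1149 (H = 2123 - 974 = 1149)
H - (w - J(Q(8, 1))) = 1149 - (520 - 1*0) = 1149 - (520 + 0) = 1149 - 1*520 = 1149 - 520 = 629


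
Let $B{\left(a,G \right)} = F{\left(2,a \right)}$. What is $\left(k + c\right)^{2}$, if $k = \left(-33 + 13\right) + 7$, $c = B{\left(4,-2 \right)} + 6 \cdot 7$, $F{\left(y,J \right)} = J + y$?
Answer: $1225$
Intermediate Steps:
$B{\left(a,G \right)} = 2 + a$ ($B{\left(a,G \right)} = a + 2 = 2 + a$)
$c = 48$ ($c = \left(2 + 4\right) + 6 \cdot 7 = 6 + 42 = 48$)
$k = -13$ ($k = -20 + 7 = -13$)
$\left(k + c\right)^{2} = \left(-13 + 48\right)^{2} = 35^{2} = 1225$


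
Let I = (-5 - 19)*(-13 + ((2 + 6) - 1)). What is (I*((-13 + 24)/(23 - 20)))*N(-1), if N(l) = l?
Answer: -528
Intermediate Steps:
I = 144 (I = -24*(-13 + (8 - 1)) = -24*(-13 + 7) = -24*(-6) = 144)
(I*((-13 + 24)/(23 - 20)))*N(-1) = (144*((-13 + 24)/(23 - 20)))*(-1) = (144*(11/3))*(-1) = 528*(-1) = -528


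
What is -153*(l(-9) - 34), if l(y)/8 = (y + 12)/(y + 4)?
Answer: 29682/5 ≈ 5936.4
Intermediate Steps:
l(y) = 8*(12 + y)/(4 + y) (l(y) = 8*((y + 12)/(y + 4)) = 8*((12 + y)/(4 + y)) = 8*(12 + y)/(4 + y))
-153*(l(-9) - 34) = -153*(8*(12 - 9)/(4 - 9) - 34) = -153*(8*3/(-5) - 34) = -153*(8*(-⅕)*3 - 34) = -153*(-24/5 - 34) = -153*(-194/5) = 29682/5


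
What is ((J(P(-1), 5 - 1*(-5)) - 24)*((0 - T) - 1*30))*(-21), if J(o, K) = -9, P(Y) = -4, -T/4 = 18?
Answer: 29106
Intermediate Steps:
T = -72 (T = -4*18 = -72)
((J(P(-1), 5 - 1*(-5)) - 24)*((0 - T) - 1*30))*(-21) = ((-9 - 24)*((0 - 1*(-72)) - 1*30))*(-21) = -33*((0 + 72) - 30)*(-21) = -33*(72 - 30)*(-21) = -33*42*(-21) = -1386*(-21) = 29106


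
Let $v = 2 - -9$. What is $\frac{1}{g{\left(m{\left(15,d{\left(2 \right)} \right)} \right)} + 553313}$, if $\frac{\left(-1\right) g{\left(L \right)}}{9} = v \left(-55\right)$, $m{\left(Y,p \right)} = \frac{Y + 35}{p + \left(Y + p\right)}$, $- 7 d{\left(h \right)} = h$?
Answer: $\frac{1}{558758} \approx 1.7897 \cdot 10^{-6}$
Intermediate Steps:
$d{\left(h \right)} = - \frac{h}{7}$
$v = 11$ ($v = 2 + 9 = 11$)
$m{\left(Y,p \right)} = \frac{35 + Y}{Y + 2 p}$
$g{\left(L \right)} = 5445$ ($g{\left(L \right)} = - 9 \cdot 11 \left(-55\right) = \left(-9\right) \left(-605\right) = 5445$)
$\frac{1}{g{\left(m{\left(15,d{\left(2 \right)} \right)} \right)} + 553313} = \frac{1}{5445 + 553313} = \frac{1}{558758}$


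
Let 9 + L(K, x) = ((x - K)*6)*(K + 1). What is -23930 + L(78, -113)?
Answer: -114473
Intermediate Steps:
L(K, x) = -9 + (1 + K)*(-6*K + 6*x) (L(K, x) = -9 + ((x - K)*6)*(K + 1) = -9 + (-6*K + 6*x)*(1 + K) = -9 + (1 + K)*(-6*K + 6*x))
-23930 + L(78, -113) = -23930 + (-9 - 6*78 - 6*78**2 + 6*(-113) + 6*78*(-113)) = -23930 + (-9 - 468 - 6*6084 - 678 - 52884) = -23930 + (-9 - 468 - 36504 - 678 - 52884) = -23930 - 90543 = -114473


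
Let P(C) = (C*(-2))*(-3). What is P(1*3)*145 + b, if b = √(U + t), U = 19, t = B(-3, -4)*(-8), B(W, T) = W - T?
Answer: 2610 + √11 ≈ 2613.3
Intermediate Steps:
t = -8 (t = (-3 - 1*(-4))*(-8) = (-3 + 4)*(-8) = 1*(-8) = -8)
P(C) = 6*C (P(C) = -2*C*(-3) = 6*C)
b = √11 (b = √(19 - 8) = √11 ≈ 3.3166)
P(1*3)*145 + b = (6*(1*3))*145 + √11 = (6*3)*145 + √11 = 18*145 + √11 = 2610 + √11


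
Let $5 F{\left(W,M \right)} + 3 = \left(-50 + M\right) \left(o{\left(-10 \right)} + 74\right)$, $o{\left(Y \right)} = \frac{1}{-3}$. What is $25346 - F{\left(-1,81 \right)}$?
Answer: $\frac{373348}{15} \approx 24890.0$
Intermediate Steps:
$o{\left(Y \right)} = - \frac{1}{3}$
$F{\left(W,M \right)} = - \frac{11059}{15} + \frac{221 M}{15}$ ($F{\left(W,M \right)} = - \frac{3}{5} + \frac{\left(-50 + M\right) \left(- \frac{1}{3} + 74\right)}{5} = - \frac{3}{5} + \frac{\left(-50 + M\right) \frac{221}{3}}{5} = - \frac{3}{5} + \frac{- \frac{11050}{3} + \frac{221 M}{3}}{5} = - \frac{3}{5} + \left(- \frac{2210}{3} + \frac{221 M}{15}\right) = - \frac{11059}{15} + \frac{221 M}{15}$)
$25346 - F{\left(-1,81 \right)} = 25346 - \left(- \frac{11059}{15} + \frac{221}{15} \cdot 81\right) = 25346 - \left(- \frac{11059}{15} + \frac{5967}{5}\right) = 25346 - \frac{6842}{15} = \frac{373348}{15}$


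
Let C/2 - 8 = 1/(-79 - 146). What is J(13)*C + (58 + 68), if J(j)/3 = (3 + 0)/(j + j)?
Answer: 42749/325 ≈ 131.54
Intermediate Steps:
C = 3598/225 (C = 16 + 2/(-79 - 146) = 16 + 2/(-225) = 16 + 2*(-1/225) = 16 - 2/225 = 3598/225 ≈ 15.991)
J(j) = 9/(2*j) (J(j) = 3*((3 + 0)/(j + j)) = 3*(3/((2*j))) = 3*(3*(1/(2*j))) = 3*(3/(2*j)) = 9/(2*j))
J(13)*C + (58 + 68) = ((9/2)/13)*(3598/225) + (58 + 68) = ((9/2)*(1/13))*(3598/225) + 126 = (9/26)*(3598/225) + 126 = 1799/325 + 126 = 42749/325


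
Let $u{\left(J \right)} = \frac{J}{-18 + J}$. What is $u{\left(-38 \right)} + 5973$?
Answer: $\frac{167263}{28} \approx 5973.7$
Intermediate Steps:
$u{\left(-38 \right)} + 5973 = - \frac{38}{-18 - 38} + 5973 = - \frac{38}{-56} + 5973 = \left(-38\right) \left(- \frac{1}{56}\right) + 5973 = \frac{19}{28} + 5973 = \frac{167263}{28}$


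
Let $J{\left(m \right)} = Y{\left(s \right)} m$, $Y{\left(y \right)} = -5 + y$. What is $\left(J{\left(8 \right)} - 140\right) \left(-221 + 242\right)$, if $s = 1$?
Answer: $-3612$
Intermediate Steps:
$J{\left(m \right)} = - 4 m$ ($J{\left(m \right)} = \left(-5 + 1\right) m = - 4 m$)
$\left(J{\left(8 \right)} - 140\right) \left(-221 + 242\right) = \left(\left(-4\right) 8 - 140\right) \left(-221 + 242\right) = \left(-32 - 140\right) 21 = \left(-172\right) 21 = -3612$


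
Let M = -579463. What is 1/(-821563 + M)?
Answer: -1/1401026 ≈ -7.1376e-7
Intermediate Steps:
1/(-821563 + M) = 1/(-821563 - 579463) = 1/(-1401026) = -1/1401026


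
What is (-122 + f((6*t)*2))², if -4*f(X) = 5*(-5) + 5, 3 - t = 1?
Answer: 13689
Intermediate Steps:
t = 2 (t = 3 - 1*1 = 3 - 1 = 2)
f(X) = 5 (f(X) = -(5*(-5) + 5)/4 = -(-25 + 5)/4 = -¼*(-20) = 5)
(-122 + f((6*t)*2))² = (-122 + 5)² = (-117)² = 13689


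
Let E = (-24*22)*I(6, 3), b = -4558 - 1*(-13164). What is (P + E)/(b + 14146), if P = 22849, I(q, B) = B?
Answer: 21265/22752 ≈ 0.93464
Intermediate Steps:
b = 8606 (b = -4558 + 13164 = 8606)
E = -1584 (E = -24*22*3 = -528*3 = -1584)
(P + E)/(b + 14146) = (22849 - 1584)/(8606 + 14146) = 21265/22752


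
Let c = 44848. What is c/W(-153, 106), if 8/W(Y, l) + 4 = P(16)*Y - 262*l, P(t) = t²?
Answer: -375288064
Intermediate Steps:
W(Y, l) = 8/(-4 - 262*l + 256*Y) (W(Y, l) = 8/(-4 + (16²*Y - 262*l)) = 8/(-4 + (256*Y - 262*l)) = 8/(-4 + (-262*l + 256*Y)) = 8/(-4 - 262*l + 256*Y))
c/W(-153, 106) = 44848/((-4/(2 - 128*(-153) + 131*106))) = 44848/((-4/(2 + 19584 + 13886))) = 44848/((-4/33472)) = 44848/((-4*1/33472)) = 44848/(-1/8368) = 44848*(-8368) = -375288064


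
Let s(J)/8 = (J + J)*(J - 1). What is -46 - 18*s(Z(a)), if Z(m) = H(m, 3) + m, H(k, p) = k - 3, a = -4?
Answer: -38062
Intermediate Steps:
H(k, p) = -3 + k
Z(m) = -3 + 2*m (Z(m) = (-3 + m) + m = -3 + 2*m)
s(J) = 16*J*(-1 + J) (s(J) = 8*((J + J)*(J - 1)) = 8*((2*J)*(-1 + J)) = 8*(2*J*(-1 + J)) = 16*J*(-1 + J))
-46 - 18*s(Z(a)) = -46 - 288*(-3 + 2*(-4))*(-1 + (-3 + 2*(-4))) = -46 - 288*(-3 - 8)*(-1 + (-3 - 8)) = -46 - 288*(-11)*(-1 - 11) = -46 - 288*(-11)*(-12) = -46 - 18*2112 = -46 - 38016 = -38062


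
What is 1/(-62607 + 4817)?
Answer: -1/57790 ≈ -1.7304e-5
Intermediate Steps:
1/(-62607 + 4817) = 1/(-57790) = -1/57790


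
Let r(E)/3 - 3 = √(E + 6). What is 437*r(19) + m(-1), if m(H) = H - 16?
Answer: 10471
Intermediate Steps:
r(E) = 9 + 3*√(6 + E) (r(E) = 9 + 3*√(E + 6) = 9 + 3*√(6 + E))
m(H) = -16 + H
437*r(19) + m(-1) = 437*(9 + 3*√(6 + 19)) + (-16 - 1) = 437*(9 + 3*√25) - 17 = 437*(9 + 3*5) - 17 = 437*(9 + 15) - 17 = 437*24 - 17 = 10488 - 17 = 10471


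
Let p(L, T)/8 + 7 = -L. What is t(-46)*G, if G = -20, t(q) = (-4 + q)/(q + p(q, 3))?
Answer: 500/133 ≈ 3.7594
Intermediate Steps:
p(L, T) = -56 - 8*L (p(L, T) = -56 + 8*(-L) = -56 - 8*L)
t(q) = (-4 + q)/(-56 - 7*q) (t(q) = (-4 + q)/(q + (-56 - 8*q)) = (-4 + q)/(-56 - 7*q))
t(-46)*G = ((4 - 1*(-46))/(7*(8 - 46)))*(-20) = ((1/7)*(4 + 46)/(-38))*(-20) = ((1/7)*(-1/38)*50)*(-20) = -25/133*(-20) = 500/133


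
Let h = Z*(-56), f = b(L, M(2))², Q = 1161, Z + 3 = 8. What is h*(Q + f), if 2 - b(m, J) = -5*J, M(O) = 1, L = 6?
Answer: -338800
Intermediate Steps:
Z = 5 (Z = -3 + 8 = 5)
b(m, J) = 2 + 5*J (b(m, J) = 2 - (-5)*J = 2 + 5*J)
f = 49 (f = (2 + 5*1)² = (2 + 5)² = 7² = 49)
h = -280 (h = 5*(-56) = -280)
h*(Q + f) = -280*(1161 + 49) = -280*1210 = -338800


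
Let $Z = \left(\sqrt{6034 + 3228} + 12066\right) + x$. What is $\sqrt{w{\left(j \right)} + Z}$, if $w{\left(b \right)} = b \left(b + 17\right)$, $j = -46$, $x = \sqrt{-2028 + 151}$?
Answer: $\sqrt{13400 + \sqrt{9262} + i \sqrt{1877}} \approx 116.17 + 0.1865 i$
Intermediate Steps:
$x = i \sqrt{1877}$ ($x = \sqrt{-1877} = i \sqrt{1877} \approx 43.324 i$)
$w{\left(b \right)} = b \left(17 + b\right)$
$Z = 12066 + \sqrt{9262} + i \sqrt{1877}$ ($Z = \left(\sqrt{6034 + 3228} + 12066\right) + i \sqrt{1877} = \left(\sqrt{9262} + 12066\right) + i \sqrt{1877} = \left(12066 + \sqrt{9262}\right) + i \sqrt{1877} = 12066 + \sqrt{9262} + i \sqrt{1877} \approx 12162.0 + 43.324 i$)
$\sqrt{w{\left(j \right)} + Z} = \sqrt{- 46 \left(17 - 46\right) + \left(12066 + \sqrt{9262} + i \sqrt{1877}\right)} = \sqrt{\left(-46\right) \left(-29\right) + \left(12066 + \sqrt{9262} + i \sqrt{1877}\right)} = \sqrt{1334 + \left(12066 + \sqrt{9262} + i \sqrt{1877}\right)} = \sqrt{13400 + \sqrt{9262} + i \sqrt{1877}}$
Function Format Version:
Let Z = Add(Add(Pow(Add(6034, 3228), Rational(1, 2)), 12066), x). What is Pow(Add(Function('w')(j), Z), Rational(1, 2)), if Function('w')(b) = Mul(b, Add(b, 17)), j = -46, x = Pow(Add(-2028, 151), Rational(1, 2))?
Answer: Pow(Add(13400, Pow(9262, Rational(1, 2)), Mul(I, Pow(1877, Rational(1, 2)))), Rational(1, 2)) ≈ Add(116.17, Mul(0.1865, I))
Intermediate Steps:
x = Mul(I, Pow(1877, Rational(1, 2))) (x = Pow(-1877, Rational(1, 2)) = Mul(I, Pow(1877, Rational(1, 2))) ≈ Mul(43.324, I))
Function('w')(b) = Mul(b, Add(17, b))
Z = Add(12066, Pow(9262, Rational(1, 2)), Mul(I, Pow(1877, Rational(1, 2)))) (Z = Add(Add(Pow(Add(6034, 3228), Rational(1, 2)), 12066), Mul(I, Pow(1877, Rational(1, 2)))) = Add(Add(Pow(9262, Rational(1, 2)), 12066), Mul(I, Pow(1877, Rational(1, 2)))) = Add(Add(12066, Pow(9262, Rational(1, 2))), Mul(I, Pow(1877, Rational(1, 2)))) = Add(12066, Pow(9262, Rational(1, 2)), Mul(I, Pow(1877, Rational(1, 2)))) ≈ Add(12162., Mul(43.324, I)))
Pow(Add(Function('w')(j), Z), Rational(1, 2)) = Pow(Add(Mul(-46, Add(17, -46)), Add(12066, Pow(9262, Rational(1, 2)), Mul(I, Pow(1877, Rational(1, 2))))), Rational(1, 2)) = Pow(Add(Mul(-46, -29), Add(12066, Pow(9262, Rational(1, 2)), Mul(I, Pow(1877, Rational(1, 2))))), Rational(1, 2)) = Pow(Add(1334, Add(12066, Pow(9262, Rational(1, 2)), Mul(I, Pow(1877, Rational(1, 2))))), Rational(1, 2)) = Pow(Add(13400, Pow(9262, Rational(1, 2)), Mul(I, Pow(1877, Rational(1, 2)))), Rational(1, 2))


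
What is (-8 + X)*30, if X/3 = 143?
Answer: 12630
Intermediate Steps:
X = 429 (X = 3*143 = 429)
(-8 + X)*30 = (-8 + 429)*30 = 421*30 = 12630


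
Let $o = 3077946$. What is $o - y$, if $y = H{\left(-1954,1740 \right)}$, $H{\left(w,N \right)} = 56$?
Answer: $3077890$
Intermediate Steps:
$y = 56$
$o - y = 3077946 - 56 = 3077890$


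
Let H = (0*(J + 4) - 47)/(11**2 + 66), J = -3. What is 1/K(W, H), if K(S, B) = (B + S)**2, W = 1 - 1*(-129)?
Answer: 34969/588693169 ≈ 5.9401e-5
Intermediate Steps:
W = 130 (W = 1 + 129 = 130)
H = -47/187 (H = (0*(-3 + 4) - 47)/(11**2 + 66) = (0*1 - 47)/(121 + 66) = (0 - 47)/187 = -47*1/187 = -47/187 ≈ -0.25134)
1/K(W, H) = 1/((-47/187 + 130)**2) = 1/((24263/187)**2) = 1/(588693169/34969) = 34969/588693169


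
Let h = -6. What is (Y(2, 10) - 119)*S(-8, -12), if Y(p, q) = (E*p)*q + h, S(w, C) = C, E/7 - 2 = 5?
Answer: -10260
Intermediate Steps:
E = 49 (E = 14 + 7*5 = 14 + 35 = 49)
Y(p, q) = -6 + 49*p*q (Y(p, q) = (49*p)*q - 6 = 49*p*q - 6 = -6 + 49*p*q)
(Y(2, 10) - 119)*S(-8, -12) = ((-6 + 49*2*10) - 119)*(-12) = ((-6 + 980) - 119)*(-12) = (974 - 119)*(-12) = 855*(-12) = -10260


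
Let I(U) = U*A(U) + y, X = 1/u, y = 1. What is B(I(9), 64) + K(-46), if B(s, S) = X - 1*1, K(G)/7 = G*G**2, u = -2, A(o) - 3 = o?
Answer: -1362707/2 ≈ -6.8135e+5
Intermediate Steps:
A(o) = 3 + o
K(G) = 7*G**3 (K(G) = 7*(G*G**2) = 7*G**3)
X = -1/2 (X = 1/(-2) = -1/2 ≈ -0.50000)
I(U) = 1 + U*(3 + U) (I(U) = U*(3 + U) + 1 = 1 + U*(3 + U))
B(s, S) = -3/2 (B(s, S) = -1/2 - 1*1 = -1/2 - 1 = -3/2)
B(I(9), 64) + K(-46) = -3/2 + 7*(-46)**3 = -3/2 + 7*(-97336) = -3/2 - 681352 = -1362707/2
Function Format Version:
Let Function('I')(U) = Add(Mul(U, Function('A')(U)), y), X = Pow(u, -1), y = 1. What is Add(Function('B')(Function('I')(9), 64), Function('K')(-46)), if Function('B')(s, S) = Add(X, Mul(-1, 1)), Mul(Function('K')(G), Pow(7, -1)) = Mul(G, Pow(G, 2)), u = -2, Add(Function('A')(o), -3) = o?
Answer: Rational(-1362707, 2) ≈ -6.8135e+5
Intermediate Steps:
Function('A')(o) = Add(3, o)
Function('K')(G) = Mul(7, Pow(G, 3)) (Function('K')(G) = Mul(7, Mul(G, Pow(G, 2))) = Mul(7, Pow(G, 3)))
X = Rational(-1, 2) (X = Pow(-2, -1) = Rational(-1, 2) ≈ -0.50000)
Function('I')(U) = Add(1, Mul(U, Add(3, U))) (Function('I')(U) = Add(Mul(U, Add(3, U)), 1) = Add(1, Mul(U, Add(3, U))))
Function('B')(s, S) = Rational(-3, 2) (Function('B')(s, S) = Add(Rational(-1, 2), Mul(-1, 1)) = Add(Rational(-1, 2), -1) = Rational(-3, 2))
Add(Function('B')(Function('I')(9), 64), Function('K')(-46)) = Add(Rational(-3, 2), Mul(7, Pow(-46, 3))) = Add(Rational(-3, 2), Mul(7, -97336)) = Add(Rational(-3, 2), -681352) = Rational(-1362707, 2)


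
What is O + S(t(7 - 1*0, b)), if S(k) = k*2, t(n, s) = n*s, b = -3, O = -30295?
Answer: -30337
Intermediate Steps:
S(k) = 2*k
O + S(t(7 - 1*0, b)) = -30295 + 2*((7 - 1*0)*(-3)) = -30295 + 2*((7 + 0)*(-3)) = -30295 + 2*(7*(-3)) = -30295 + 2*(-21) = -30295 - 42 = -30337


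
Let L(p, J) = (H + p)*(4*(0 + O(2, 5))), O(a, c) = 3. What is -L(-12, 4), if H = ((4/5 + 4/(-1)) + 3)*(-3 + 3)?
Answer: 144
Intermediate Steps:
H = 0 (H = ((4*(⅕) + 4*(-1)) + 3)*0 = ((⅘ - 4) + 3)*0 = (-16/5 + 3)*0 = -⅕*0 = 0)
L(p, J) = 12*p (L(p, J) = (0 + p)*(4*(0 + 3)) = p*(4*3) = p*12 = 12*p)
-L(-12, 4) = -12*(-12) = -1*(-144) = 144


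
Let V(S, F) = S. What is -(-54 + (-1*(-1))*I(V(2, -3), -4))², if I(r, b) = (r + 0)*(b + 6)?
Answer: -2500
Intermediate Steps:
I(r, b) = r*(6 + b)
-(-54 + (-1*(-1))*I(V(2, -3), -4))² = -(-54 + (-1*(-1))*(2*(6 - 4)))² = -(-54 + 1*(2*2))² = -(-54 + 1*4)² = -(-54 + 4)² = -1*(-50)² = -1*2500 = -2500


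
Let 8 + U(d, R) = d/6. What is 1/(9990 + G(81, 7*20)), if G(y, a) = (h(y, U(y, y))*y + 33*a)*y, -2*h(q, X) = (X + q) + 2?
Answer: 4/375543 ≈ 1.0651e-5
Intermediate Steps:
U(d, R) = -8 + d/6
h(q, X) = -1 - X/2 - q/2 (h(q, X) = -((X + q) + 2)/2 = -(2 + X + q)/2 = -1 - X/2 - q/2)
G(y, a) = y*(33*a + y*(3 - 7*y/12)) (G(y, a) = ((-1 - (-8 + y/6)/2 - y/2)*y + 33*a)*y = ((-1 + (4 - y/12) - y/2)*y + 33*a)*y = ((3 - 7*y/12)*y + 33*a)*y = (y*(3 - 7*y/12) + 33*a)*y = (33*a + y*(3 - 7*y/12))*y = y*(33*a + y*(3 - 7*y/12)))
1/(9990 + G(81, 7*20)) = 1/(9990 + (1/12)*81*(396*(7*20) - 1*81*(-36 + 7*81))) = 1/(9990 + (1/12)*81*(396*140 - 1*81*(-36 + 567))) = 1/(9990 + (1/12)*81*(55440 - 1*81*531)) = 1/(9990 + (1/12)*81*(55440 - 43011)) = 1/(9990 + (1/12)*81*12429) = 1/(9990 + 335583/4) = 1/(375543/4) = 4/375543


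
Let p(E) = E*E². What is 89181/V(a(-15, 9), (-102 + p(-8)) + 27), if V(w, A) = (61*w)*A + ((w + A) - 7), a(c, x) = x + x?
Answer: -9909/71678 ≈ -0.13824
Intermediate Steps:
p(E) = E³
a(c, x) = 2*x
V(w, A) = -7 + A + w + 61*A*w (V(w, A) = 61*A*w + ((A + w) - 7) = 61*A*w + (-7 + A + w) = -7 + A + w + 61*A*w)
89181/V(a(-15, 9), (-102 + p(-8)) + 27) = 89181/(-7 + ((-102 + (-8)³) + 27) + 2*9 + 61*((-102 + (-8)³) + 27)*(2*9)) = 89181/(-7 + ((-102 - 512) + 27) + 18 + 61*((-102 - 512) + 27)*18) = 89181/(-7 + (-614 + 27) + 18 + 61*(-614 + 27)*18) = 89181/(-7 - 587 + 18 + 61*(-587)*18) = 89181/(-7 - 587 + 18 - 644526) = 89181/(-645102) = 89181*(-1/645102) = -9909/71678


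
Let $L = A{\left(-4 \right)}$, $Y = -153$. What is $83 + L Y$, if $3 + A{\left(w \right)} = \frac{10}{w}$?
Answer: $\frac{1849}{2} \approx 924.5$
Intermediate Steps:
$A{\left(w \right)} = -3 + \frac{10}{w}$
$L = - \frac{11}{2}$ ($L = -3 + \frac{10}{-4} = -3 + 10 \left(- \frac{1}{4}\right) = -3 - \frac{5}{2} = - \frac{11}{2} \approx -5.5$)
$83 + L Y = 83 - - \frac{1683}{2} = 83 + \frac{1683}{2} = \frac{1849}{2}$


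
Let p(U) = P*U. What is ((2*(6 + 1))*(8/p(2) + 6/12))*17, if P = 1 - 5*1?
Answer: -119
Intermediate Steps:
P = -4 (P = 1 - 5 = -4)
p(U) = -4*U
((2*(6 + 1))*(8/p(2) + 6/12))*17 = ((2*(6 + 1))*(8/((-4*2)) + 6/12))*17 = ((2*7)*(8/(-8) + 6*(1/12)))*17 = (14*(8*(-1/8) + 1/2))*17 = (14*(-1 + 1/2))*17 = (14*(-1/2))*17 = -7*17 = -119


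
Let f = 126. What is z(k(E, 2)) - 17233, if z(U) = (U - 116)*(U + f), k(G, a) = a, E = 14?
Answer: -31825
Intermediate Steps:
z(U) = (-116 + U)*(126 + U) (z(U) = (U - 116)*(U + 126) = (-116 + U)*(126 + U))
z(k(E, 2)) - 17233 = (-14616 + 2² + 10*2) - 17233 = (-14616 + 4 + 20) - 17233 = -14592 - 17233 = -31825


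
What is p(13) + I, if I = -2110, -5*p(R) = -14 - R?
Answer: -10523/5 ≈ -2104.6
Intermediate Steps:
p(R) = 14/5 + R/5 (p(R) = -(-14 - R)/5 = 14/5 + R/5)
p(13) + I = (14/5 + (⅕)*13) - 2110 = (14/5 + 13/5) - 2110 = 27/5 - 2110 = -10523/5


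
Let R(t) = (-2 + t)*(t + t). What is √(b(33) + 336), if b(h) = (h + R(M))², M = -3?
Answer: √4305 ≈ 65.613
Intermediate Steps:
R(t) = 2*t*(-2 + t) (R(t) = (-2 + t)*(2*t) = 2*t*(-2 + t))
b(h) = (30 + h)² (b(h) = (h + 2*(-3)*(-2 - 3))² = (h + 2*(-3)*(-5))² = (h + 30)² = (30 + h)²)
√(b(33) + 336) = √((30 + 33)² + 336) = √(63² + 336) = √(3969 + 336) = √4305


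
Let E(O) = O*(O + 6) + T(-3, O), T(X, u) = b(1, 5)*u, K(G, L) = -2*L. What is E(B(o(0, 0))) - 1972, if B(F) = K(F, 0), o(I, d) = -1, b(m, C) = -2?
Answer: -1972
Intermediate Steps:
B(F) = 0 (B(F) = -2*0 = 0)
T(X, u) = -2*u
E(O) = -2*O + O*(6 + O) (E(O) = O*(O + 6) - 2*O = O*(6 + O) - 2*O = -2*O + O*(6 + O))
E(B(o(0, 0))) - 1972 = 0*(4 + 0) - 1972 = 0*4 - 1972 = 0 - 1972 = -1972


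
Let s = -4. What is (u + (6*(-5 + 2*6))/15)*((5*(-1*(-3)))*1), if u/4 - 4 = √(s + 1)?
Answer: 282 + 60*I*√3 ≈ 282.0 + 103.92*I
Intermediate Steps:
u = 16 + 4*I*√3 (u = 16 + 4*√(-4 + 1) = 16 + 4*√(-3) = 16 + 4*(I*√3) = 16 + 4*I*√3 ≈ 16.0 + 6.9282*I)
(u + (6*(-5 + 2*6))/15)*((5*(-1*(-3)))*1) = ((16 + 4*I*√3) + (6*(-5 + 2*6))/15)*((5*(-1*(-3)))*1) = ((16 + 4*I*√3) + (6*(-5 + 12))*(1/15))*((5*3)*1) = ((16 + 4*I*√3) + (6*7)*(1/15))*(15*1) = ((16 + 4*I*√3) + 42*(1/15))*15 = ((16 + 4*I*√3) + 14/5)*15 = (94/5 + 4*I*√3)*15 = 282 + 60*I*√3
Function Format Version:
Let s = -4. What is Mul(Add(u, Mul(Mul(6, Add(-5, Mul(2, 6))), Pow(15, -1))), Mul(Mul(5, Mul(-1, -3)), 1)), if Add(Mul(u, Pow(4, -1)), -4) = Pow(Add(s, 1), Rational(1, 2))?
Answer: Add(282, Mul(60, I, Pow(3, Rational(1, 2)))) ≈ Add(282.00, Mul(103.92, I))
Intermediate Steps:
u = Add(16, Mul(4, I, Pow(3, Rational(1, 2)))) (u = Add(16, Mul(4, Pow(Add(-4, 1), Rational(1, 2)))) = Add(16, Mul(4, Pow(-3, Rational(1, 2)))) = Add(16, Mul(4, Mul(I, Pow(3, Rational(1, 2))))) = Add(16, Mul(4, I, Pow(3, Rational(1, 2)))) ≈ Add(16.000, Mul(6.9282, I)))
Mul(Add(u, Mul(Mul(6, Add(-5, Mul(2, 6))), Pow(15, -1))), Mul(Mul(5, Mul(-1, -3)), 1)) = Mul(Add(Add(16, Mul(4, I, Pow(3, Rational(1, 2)))), Mul(Mul(6, Add(-5, Mul(2, 6))), Pow(15, -1))), Mul(Mul(5, Mul(-1, -3)), 1)) = Mul(Add(Add(16, Mul(4, I, Pow(3, Rational(1, 2)))), Mul(Mul(6, Add(-5, 12)), Rational(1, 15))), Mul(Mul(5, 3), 1)) = Mul(Add(Add(16, Mul(4, I, Pow(3, Rational(1, 2)))), Mul(Mul(6, 7), Rational(1, 15))), Mul(15, 1)) = Mul(Add(Add(16, Mul(4, I, Pow(3, Rational(1, 2)))), Mul(42, Rational(1, 15))), 15) = Mul(Add(Add(16, Mul(4, I, Pow(3, Rational(1, 2)))), Rational(14, 5)), 15) = Mul(Add(Rational(94, 5), Mul(4, I, Pow(3, Rational(1, 2)))), 15) = Add(282, Mul(60, I, Pow(3, Rational(1, 2))))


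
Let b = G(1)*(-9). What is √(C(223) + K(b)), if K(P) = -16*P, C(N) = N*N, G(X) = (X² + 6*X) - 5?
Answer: √50017 ≈ 223.64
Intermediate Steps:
G(X) = -5 + X² + 6*X
b = -18 (b = (-5 + 1² + 6*1)*(-9) = (-5 + 1 + 6)*(-9) = 2*(-9) = -18)
C(N) = N²
√(C(223) + K(b)) = √(223² - 16*(-18)) = √(49729 + 288) = √50017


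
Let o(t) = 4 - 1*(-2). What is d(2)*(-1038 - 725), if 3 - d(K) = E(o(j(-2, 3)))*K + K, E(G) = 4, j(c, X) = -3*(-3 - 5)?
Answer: 12341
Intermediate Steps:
j(c, X) = 24 (j(c, X) = -3*(-8) = 24)
o(t) = 6 (o(t) = 4 + 2 = 6)
d(K) = 3 - 5*K (d(K) = 3 - (4*K + K) = 3 - 5*K)
d(2)*(-1038 - 725) = (3 - 5*2)*(-1038 - 725) = (3 - 10)*(-1763) = -7*(-1763) = 12341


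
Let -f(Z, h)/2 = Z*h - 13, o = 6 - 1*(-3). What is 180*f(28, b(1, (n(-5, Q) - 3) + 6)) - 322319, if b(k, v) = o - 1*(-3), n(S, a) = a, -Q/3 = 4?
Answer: -438599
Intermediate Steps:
Q = -12 (Q = -3*4 = -12)
o = 9 (o = 6 + 3 = 9)
b(k, v) = 12 (b(k, v) = 9 - 1*(-3) = 9 + 3 = 12)
f(Z, h) = 26 - 2*Z*h (f(Z, h) = -2*(Z*h - 13) = -2*(-13 + Z*h) = 26 - 2*Z*h)
180*f(28, b(1, (n(-5, Q) - 3) + 6)) - 322319 = 180*(26 - 2*28*12) - 322319 = 180*(26 - 672) - 322319 = 180*(-646) - 322319 = -116280 - 322319 = -438599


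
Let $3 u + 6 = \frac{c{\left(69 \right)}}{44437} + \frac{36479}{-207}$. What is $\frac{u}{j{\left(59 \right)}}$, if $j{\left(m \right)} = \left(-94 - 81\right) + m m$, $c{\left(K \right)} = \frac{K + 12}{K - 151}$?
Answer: $- \frac{137449079081}{7480885941684} \approx -0.018373$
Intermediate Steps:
$c{\left(K \right)} = \frac{12 + K}{-151 + K}$
$j{\left(m \right)} = -175 + m^{2}$
$u = - \frac{137449079081}{2262820914}$ ($u = -2 + \frac{\frac{\frac{1}{-151 + 69} \left(12 + 69\right)}{44437} + \frac{36479}{-207}}{3} = -2 + \frac{\frac{1}{-82} \cdot 81 \cdot \frac{1}{44437} + 36479 \left(- \frac{1}{207}\right)}{3} = -2 + \frac{\left(- \frac{1}{82}\right) 81 \cdot \frac{1}{44437} - \frac{36479}{207}}{3} = -2 + \frac{\left(- \frac{81}{82}\right) \frac{1}{44437} - \frac{36479}{207}}{3} = -2 + \frac{- \frac{81}{3643834} - \frac{36479}{207}}{3} = -2 + \frac{1}{3} \left(- \frac{132923437253}{754273638}\right) = -2 - \frac{132923437253}{2262820914} = - \frac{137449079081}{2262820914} \approx -60.742$)
$\frac{u}{j{\left(59 \right)}} = - \frac{137449079081}{2262820914 \left(-175 + 59^{2}\right)} = - \frac{137449079081}{2262820914 \left(-175 + 3481\right)} = - \frac{137449079081}{2262820914 \cdot 3306} = \left(- \frac{137449079081}{2262820914}\right) \frac{1}{3306} = - \frac{137449079081}{7480885941684}$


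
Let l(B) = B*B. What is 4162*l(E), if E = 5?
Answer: 104050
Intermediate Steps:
l(B) = B**2
4162*l(E) = 4162*5**2 = 4162*25 = 104050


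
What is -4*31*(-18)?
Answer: 2232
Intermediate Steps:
-4*31*(-18) = -124*(-18) = 2232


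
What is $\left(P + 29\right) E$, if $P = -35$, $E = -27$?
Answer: $162$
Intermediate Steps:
$\left(P + 29\right) E = \left(-35 + 29\right) \left(-27\right) = \left(-6\right) \left(-27\right) = 162$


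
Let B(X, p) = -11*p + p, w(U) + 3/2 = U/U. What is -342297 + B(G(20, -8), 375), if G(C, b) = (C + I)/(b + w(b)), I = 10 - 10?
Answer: -346047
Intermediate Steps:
I = 0
w(U) = -1/2 (w(U) = -3/2 + U/U = -3/2 + 1 = -1/2)
G(C, b) = C/(-1/2 + b) (G(C, b) = (C + 0)/(b - 1/2) = C/(-1/2 + b))
B(X, p) = -10*p
-342297 + B(G(20, -8), 375) = -342297 - 10*375 = -342297 - 3750 = -346047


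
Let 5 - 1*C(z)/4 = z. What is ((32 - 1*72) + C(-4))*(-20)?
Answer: 80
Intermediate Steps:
C(z) = 20 - 4*z
((32 - 1*72) + C(-4))*(-20) = ((32 - 1*72) + (20 - 4*(-4)))*(-20) = ((32 - 72) + (20 + 16))*(-20) = (-40 + 36)*(-20) = -4*(-20) = 80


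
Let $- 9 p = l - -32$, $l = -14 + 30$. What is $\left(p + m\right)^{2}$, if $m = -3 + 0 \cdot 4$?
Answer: $\frac{625}{9} \approx 69.444$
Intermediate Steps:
$l = 16$
$p = - \frac{16}{3}$ ($p = - \frac{16 - -32}{9} = - \frac{16 + 32}{9} = \left(- \frac{1}{9}\right) 48 = - \frac{16}{3} \approx -5.3333$)
$m = -3$ ($m = -3 + 0 = -3$)
$\left(p + m\right)^{2} = \left(- \frac{16}{3} - 3\right)^{2} = \left(- \frac{25}{3}\right)^{2} = \frac{625}{9}$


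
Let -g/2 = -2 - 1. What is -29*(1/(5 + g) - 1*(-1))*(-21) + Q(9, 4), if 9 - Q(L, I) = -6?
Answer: 7473/11 ≈ 679.36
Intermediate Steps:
g = 6 (g = -2*(-2 - 1) = -2*(-3) = 6)
Q(L, I) = 15 (Q(L, I) = 9 - 1*(-6) = 9 + 6 = 15)
-29*(1/(5 + g) - 1*(-1))*(-21) + Q(9, 4) = -29*(1/(5 + 6) - 1*(-1))*(-21) + 15 = -29*(1/11 + 1)*(-21) + 15 = -348*(-21)/11 + 15 = -29*(-252/11) + 15 = 7308/11 + 15 = 7473/11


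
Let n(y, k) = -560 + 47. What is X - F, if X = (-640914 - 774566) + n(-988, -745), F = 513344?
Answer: -1929337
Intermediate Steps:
n(y, k) = -513
X = -1415993 (X = (-640914 - 774566) - 513 = -1415480 - 513 = -1415993)
X - F = -1415993 - 1*513344 = -1415993 - 513344 = -1929337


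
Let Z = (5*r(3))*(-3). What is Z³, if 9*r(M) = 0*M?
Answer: 0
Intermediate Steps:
r(M) = 0 (r(M) = (0*M)/9 = (⅑)*0 = 0)
Z = 0 (Z = (5*0)*(-3) = 0*(-3) = 0)
Z³ = 0³ = 0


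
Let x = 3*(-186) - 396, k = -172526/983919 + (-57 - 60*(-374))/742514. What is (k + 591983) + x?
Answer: 431790097283733227/730573632366 ≈ 5.9103e+5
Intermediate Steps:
k = -106079911387/730573632366 (k = -172526*1/983919 + (-57 + 22440)*(1/742514) = -172526/983919 + 22383*(1/742514) = -172526/983919 + 22383/742514 = -106079911387/730573632366 ≈ -0.14520)
x = -954 (x = -558 - 396 = -954)
(k + 591983) + x = (-106079911387/730573632366 + 591983) - 954 = 432487064529010391/730573632366 - 954 = 431790097283733227/730573632366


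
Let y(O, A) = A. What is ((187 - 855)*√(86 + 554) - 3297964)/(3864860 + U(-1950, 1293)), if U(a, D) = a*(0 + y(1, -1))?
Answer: -1648982/1933405 - 2672*√10/1933405 ≈ -0.85726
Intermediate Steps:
U(a, D) = -a (U(a, D) = a*(0 - 1) = a*(-1) = -a)
((187 - 855)*√(86 + 554) - 3297964)/(3864860 + U(-1950, 1293)) = ((187 - 855)*√(86 + 554) - 3297964)/(3864860 - 1*(-1950)) = (-5344*√10 - 3297964)/(3864860 + 1950) = (-5344*√10 - 3297964)/3866810 = (-5344*√10 - 3297964)*(1/3866810) = (-3297964 - 5344*√10)*(1/3866810) = -1648982/1933405 - 2672*√10/1933405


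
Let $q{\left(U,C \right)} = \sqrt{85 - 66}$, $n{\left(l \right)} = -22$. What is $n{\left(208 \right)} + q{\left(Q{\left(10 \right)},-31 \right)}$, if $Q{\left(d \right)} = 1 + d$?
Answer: $-22 + \sqrt{19} \approx -17.641$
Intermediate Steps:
$q{\left(U,C \right)} = \sqrt{19}$
$n{\left(208 \right)} + q{\left(Q{\left(10 \right)},-31 \right)} = -22 + \sqrt{19}$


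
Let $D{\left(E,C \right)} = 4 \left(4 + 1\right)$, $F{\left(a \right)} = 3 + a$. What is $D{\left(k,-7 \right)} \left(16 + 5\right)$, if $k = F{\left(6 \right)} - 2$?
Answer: $420$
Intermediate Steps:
$k = 7$ ($k = \left(3 + 6\right) - 2 = 9 - 2 = 7$)
$D{\left(E,C \right)} = 20$ ($D{\left(E,C \right)} = 4 \cdot 5 = 20$)
$D{\left(k,-7 \right)} \left(16 + 5\right) = 20 \left(16 + 5\right) = 20 \cdot 21 = 420$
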